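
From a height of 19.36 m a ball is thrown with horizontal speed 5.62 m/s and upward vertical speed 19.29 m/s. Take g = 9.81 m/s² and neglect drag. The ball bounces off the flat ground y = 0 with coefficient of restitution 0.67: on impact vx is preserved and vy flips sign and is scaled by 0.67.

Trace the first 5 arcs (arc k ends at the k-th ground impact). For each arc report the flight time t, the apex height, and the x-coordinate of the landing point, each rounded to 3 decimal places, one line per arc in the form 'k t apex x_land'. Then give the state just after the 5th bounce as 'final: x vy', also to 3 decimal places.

Arc 1: start y=19.360, vy=19.290 → t=4.762, apex=38.326, x_land=26.760, impact vy=-27.422
  bounce: vy ← 0.67·27.422 = 18.373
Arc 2: start y=0.000, vy=18.373 → t=3.746, apex=17.204, x_land=47.811, impact vy=-18.373
  bounce: vy ← 0.67·18.373 = 12.310
Arc 3: start y=0.000, vy=12.310 → t=2.510, apex=7.723, x_land=61.915, impact vy=-12.310
  bounce: vy ← 0.67·12.310 = 8.247
Arc 4: start y=0.000, vy=8.247 → t=1.681, apex=3.467, x_land=71.365, impact vy=-8.247
  bounce: vy ← 0.67·8.247 = 5.526
Arc 5: start y=0.000, vy=5.526 → t=1.127, apex=1.556, x_land=77.696, impact vy=-5.526
  bounce: vy ← 0.67·5.526 = 3.702

1 4.762 38.326 26.760
2 3.746 17.204 47.811
3 2.510 7.723 61.915
4 1.681 3.467 71.365
5 1.127 1.556 77.696
final: 77.696 3.702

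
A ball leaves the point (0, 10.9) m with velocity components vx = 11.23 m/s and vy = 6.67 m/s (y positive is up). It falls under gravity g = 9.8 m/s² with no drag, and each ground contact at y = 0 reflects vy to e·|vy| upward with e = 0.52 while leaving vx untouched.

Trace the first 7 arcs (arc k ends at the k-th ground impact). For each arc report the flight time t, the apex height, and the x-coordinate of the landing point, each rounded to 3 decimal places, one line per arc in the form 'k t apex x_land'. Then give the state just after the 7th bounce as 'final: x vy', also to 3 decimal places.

1 2.320 13.170 26.054
2 1.705 3.561 45.201
3 0.887 0.963 55.158
4 0.461 0.260 60.335
5 0.240 0.070 63.027
6 0.125 0.019 64.427
7 0.065 0.005 65.155
final: 65.155 0.165

Arc 1: start y=10.900, vy=6.670 → t=2.320, apex=13.170, x_land=26.054, impact vy=-16.066
  bounce: vy ← 0.52·16.066 = 8.355
Arc 2: start y=0.000, vy=8.355 → t=1.705, apex=3.561, x_land=45.201, impact vy=-8.355
  bounce: vy ← 0.52·8.355 = 4.344
Arc 3: start y=0.000, vy=4.344 → t=0.887, apex=0.963, x_land=55.158, impact vy=-4.344
  bounce: vy ← 0.52·4.344 = 2.259
Arc 4: start y=0.000, vy=2.259 → t=0.461, apex=0.260, x_land=60.335, impact vy=-2.259
  bounce: vy ← 0.52·2.259 = 1.175
Arc 5: start y=0.000, vy=1.175 → t=0.240, apex=0.070, x_land=63.027, impact vy=-1.175
  bounce: vy ← 0.52·1.175 = 0.611
Arc 6: start y=0.000, vy=0.611 → t=0.125, apex=0.019, x_land=64.427, impact vy=-0.611
  bounce: vy ← 0.52·0.611 = 0.318
Arc 7: start y=0.000, vy=0.318 → t=0.065, apex=0.005, x_land=65.155, impact vy=-0.318
  bounce: vy ← 0.52·0.318 = 0.165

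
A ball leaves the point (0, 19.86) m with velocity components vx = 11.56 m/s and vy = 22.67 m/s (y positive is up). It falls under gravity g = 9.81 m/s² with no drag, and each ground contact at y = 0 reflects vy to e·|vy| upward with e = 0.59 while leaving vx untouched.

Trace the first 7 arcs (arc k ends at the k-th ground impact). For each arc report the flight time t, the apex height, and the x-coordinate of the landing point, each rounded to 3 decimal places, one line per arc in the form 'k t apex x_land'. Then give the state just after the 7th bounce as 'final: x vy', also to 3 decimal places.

1 5.375 46.054 62.136
2 3.616 16.031 103.934
3 2.133 5.581 128.595
4 1.259 1.943 143.145
5 0.743 0.676 151.729
6 0.438 0.235 156.794
7 0.258 0.082 159.782
final: 159.782 0.748

Arc 1: start y=19.860, vy=22.670 → t=5.375, apex=46.054, x_land=62.136, impact vy=-30.060
  bounce: vy ← 0.59·30.060 = 17.735
Arc 2: start y=0.000, vy=17.735 → t=3.616, apex=16.031, x_land=103.934, impact vy=-17.735
  bounce: vy ← 0.59·17.735 = 10.464
Arc 3: start y=0.000, vy=10.464 → t=2.133, apex=5.581, x_land=128.595, impact vy=-10.464
  bounce: vy ← 0.59·10.464 = 6.174
Arc 4: start y=0.000, vy=6.174 → t=1.259, apex=1.943, x_land=143.145, impact vy=-6.174
  bounce: vy ← 0.59·6.174 = 3.642
Arc 5: start y=0.000, vy=3.642 → t=0.743, apex=0.676, x_land=151.729, impact vy=-3.642
  bounce: vy ← 0.59·3.642 = 2.149
Arc 6: start y=0.000, vy=2.149 → t=0.438, apex=0.235, x_land=156.794, impact vy=-2.149
  bounce: vy ← 0.59·2.149 = 1.268
Arc 7: start y=0.000, vy=1.268 → t=0.258, apex=0.082, x_land=159.782, impact vy=-1.268
  bounce: vy ← 0.59·1.268 = 0.748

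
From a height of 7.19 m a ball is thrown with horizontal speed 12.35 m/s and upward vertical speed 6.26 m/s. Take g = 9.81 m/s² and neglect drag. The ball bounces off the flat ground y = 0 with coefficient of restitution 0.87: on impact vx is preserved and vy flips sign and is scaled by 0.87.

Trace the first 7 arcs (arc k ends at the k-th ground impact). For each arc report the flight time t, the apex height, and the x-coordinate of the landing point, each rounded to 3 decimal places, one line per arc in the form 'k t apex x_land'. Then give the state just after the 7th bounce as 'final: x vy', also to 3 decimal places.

Arc 1: start y=7.190, vy=6.260 → t=2.007, apex=9.187, x_land=24.783, impact vy=-13.426
  bounce: vy ← 0.87·13.426 = 11.681
Arc 2: start y=0.000, vy=11.681 → t=2.381, apex=6.954, x_land=54.193, impact vy=-11.681
  bounce: vy ← 0.87·11.681 = 10.162
Arc 3: start y=0.000, vy=10.162 → t=2.072, apex=5.263, x_land=79.779, impact vy=-10.162
  bounce: vy ← 0.87·10.162 = 8.841
Arc 4: start y=0.000, vy=8.841 → t=1.802, apex=3.984, x_land=102.039, impact vy=-8.841
  bounce: vy ← 0.87·8.841 = 7.692
Arc 5: start y=0.000, vy=7.692 → t=1.568, apex=3.015, x_land=121.406, impact vy=-7.692
  bounce: vy ← 0.87·7.692 = 6.692
Arc 6: start y=0.000, vy=6.692 → t=1.364, apex=2.282, x_land=138.255, impact vy=-6.692
  bounce: vy ← 0.87·6.692 = 5.822
Arc 7: start y=0.000, vy=5.822 → t=1.187, apex=1.728, x_land=152.913, impact vy=-5.822
  bounce: vy ← 0.87·5.822 = 5.065

1 2.007 9.187 24.783
2 2.381 6.954 54.193
3 2.072 5.263 79.779
4 1.802 3.984 102.039
5 1.568 3.015 121.406
6 1.364 2.282 138.255
7 1.187 1.728 152.913
final: 152.913 5.065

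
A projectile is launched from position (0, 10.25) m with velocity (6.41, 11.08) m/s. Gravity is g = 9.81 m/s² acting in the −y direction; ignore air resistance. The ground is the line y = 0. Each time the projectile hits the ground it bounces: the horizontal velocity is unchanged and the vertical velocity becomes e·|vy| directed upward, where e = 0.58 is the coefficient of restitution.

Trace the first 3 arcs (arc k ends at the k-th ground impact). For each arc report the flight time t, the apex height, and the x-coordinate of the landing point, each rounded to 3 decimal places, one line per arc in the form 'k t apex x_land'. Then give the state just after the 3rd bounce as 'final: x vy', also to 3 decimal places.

1 2.964 16.507 18.999
2 2.128 5.553 32.640
3 1.234 1.868 40.551
final: 40.551 3.511

Arc 1: start y=10.250, vy=11.080 → t=2.964, apex=16.507, x_land=18.999, impact vy=-17.996
  bounce: vy ← 0.58·17.996 = 10.438
Arc 2: start y=0.000, vy=10.438 → t=2.128, apex=5.553, x_land=32.640, impact vy=-10.438
  bounce: vy ← 0.58·10.438 = 6.054
Arc 3: start y=0.000, vy=6.054 → t=1.234, apex=1.868, x_land=40.551, impact vy=-6.054
  bounce: vy ← 0.58·6.054 = 3.511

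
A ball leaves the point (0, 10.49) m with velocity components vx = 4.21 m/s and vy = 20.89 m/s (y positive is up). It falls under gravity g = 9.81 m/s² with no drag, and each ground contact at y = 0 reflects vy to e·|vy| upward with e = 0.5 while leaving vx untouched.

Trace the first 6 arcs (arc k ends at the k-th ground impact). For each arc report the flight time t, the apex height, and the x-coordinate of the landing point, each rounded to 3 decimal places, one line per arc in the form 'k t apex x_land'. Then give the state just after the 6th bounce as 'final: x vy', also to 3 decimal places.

Arc 1: start y=10.490, vy=20.890 → t=4.713, apex=32.732, x_land=19.841, impact vy=-25.342
  bounce: vy ← 0.5·25.342 = 12.671
Arc 2: start y=0.000, vy=12.671 → t=2.583, apex=8.183, x_land=30.716, impact vy=-12.671
  bounce: vy ← 0.5·12.671 = 6.335
Arc 3: start y=0.000, vy=6.335 → t=1.292, apex=2.046, x_land=36.154, impact vy=-6.335
  bounce: vy ← 0.5·6.335 = 3.168
Arc 4: start y=0.000, vy=3.168 → t=0.646, apex=0.511, x_land=38.873, impact vy=-3.168
  bounce: vy ← 0.5·3.168 = 1.584
Arc 5: start y=0.000, vy=1.584 → t=0.323, apex=0.128, x_land=40.232, impact vy=-1.584
  bounce: vy ← 0.5·1.584 = 0.792
Arc 6: start y=0.000, vy=0.792 → t=0.161, apex=0.032, x_land=40.912, impact vy=-0.792
  bounce: vy ← 0.5·0.792 = 0.396

1 4.713 32.732 19.841
2 2.583 8.183 30.716
3 1.292 2.046 36.154
4 0.646 0.511 38.873
5 0.323 0.128 40.232
6 0.161 0.032 40.912
final: 40.912 0.396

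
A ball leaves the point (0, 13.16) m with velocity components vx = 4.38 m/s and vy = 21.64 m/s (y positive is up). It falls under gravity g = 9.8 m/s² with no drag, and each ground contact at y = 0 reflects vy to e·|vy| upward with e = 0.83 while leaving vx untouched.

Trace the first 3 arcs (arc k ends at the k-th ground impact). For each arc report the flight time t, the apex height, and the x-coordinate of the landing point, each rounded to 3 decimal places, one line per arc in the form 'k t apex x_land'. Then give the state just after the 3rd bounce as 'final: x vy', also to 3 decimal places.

1 4.958 37.052 21.716
2 4.565 25.525 41.710
3 3.789 17.584 58.304
final: 58.304 15.409

Arc 1: start y=13.160, vy=21.640 → t=4.958, apex=37.052, x_land=21.716, impact vy=-26.949
  bounce: vy ← 0.83·26.949 = 22.367
Arc 2: start y=0.000, vy=22.367 → t=4.565, apex=25.525, x_land=41.710, impact vy=-22.367
  bounce: vy ← 0.83·22.367 = 18.565
Arc 3: start y=0.000, vy=18.565 → t=3.789, apex=17.584, x_land=58.304, impact vy=-18.565
  bounce: vy ← 0.83·18.565 = 15.409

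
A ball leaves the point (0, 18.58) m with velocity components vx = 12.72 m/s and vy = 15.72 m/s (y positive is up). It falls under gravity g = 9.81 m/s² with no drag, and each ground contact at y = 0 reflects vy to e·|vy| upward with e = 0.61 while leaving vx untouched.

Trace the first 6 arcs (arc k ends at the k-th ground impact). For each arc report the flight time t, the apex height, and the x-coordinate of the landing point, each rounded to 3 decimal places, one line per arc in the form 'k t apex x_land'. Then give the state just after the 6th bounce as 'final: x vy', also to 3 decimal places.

Arc 1: start y=18.580, vy=15.720 → t=4.124, apex=31.175, x_land=52.451, impact vy=-24.732
  bounce: vy ← 0.61·24.732 = 15.086
Arc 2: start y=0.000, vy=15.086 → t=3.076, apex=11.600, x_land=91.574, impact vy=-15.086
  bounce: vy ← 0.61·15.086 = 9.203
Arc 3: start y=0.000, vy=9.203 → t=1.876, apex=4.316, x_land=115.439, impact vy=-9.203
  bounce: vy ← 0.61·9.203 = 5.614
Arc 4: start y=0.000, vy=5.614 → t=1.144, apex=1.606, x_land=129.997, impact vy=-5.614
  bounce: vy ← 0.61·5.614 = 3.424
Arc 5: start y=0.000, vy=3.424 → t=0.698, apex=0.598, x_land=138.877, impact vy=-3.424
  bounce: vy ← 0.61·3.424 = 2.089
Arc 6: start y=0.000, vy=2.089 → t=0.426, apex=0.222, x_land=144.294, impact vy=-2.089
  bounce: vy ← 0.61·2.089 = 1.274

1 4.124 31.175 52.451
2 3.076 11.600 91.574
3 1.876 4.316 115.439
4 1.144 1.606 129.997
5 0.698 0.598 138.877
6 0.426 0.222 144.294
final: 144.294 1.274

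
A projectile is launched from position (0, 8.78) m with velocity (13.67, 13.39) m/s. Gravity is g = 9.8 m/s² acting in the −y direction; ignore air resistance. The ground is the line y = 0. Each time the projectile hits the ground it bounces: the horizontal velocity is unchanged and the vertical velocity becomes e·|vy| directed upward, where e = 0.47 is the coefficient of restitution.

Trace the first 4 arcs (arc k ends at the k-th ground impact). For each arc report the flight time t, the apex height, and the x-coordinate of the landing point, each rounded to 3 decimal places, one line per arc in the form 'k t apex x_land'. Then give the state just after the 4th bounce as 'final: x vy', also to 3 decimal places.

1 3.279 17.928 44.825
2 1.798 3.960 69.404
3 0.845 0.875 80.956
4 0.397 0.193 86.385
final: 86.385 0.915

Arc 1: start y=8.780, vy=13.390 → t=3.279, apex=17.928, x_land=44.825, impact vy=-18.745
  bounce: vy ← 0.47·18.745 = 8.810
Arc 2: start y=0.000, vy=8.810 → t=1.798, apex=3.960, x_land=69.404, impact vy=-8.810
  bounce: vy ← 0.47·8.810 = 4.141
Arc 3: start y=0.000, vy=4.141 → t=0.845, apex=0.875, x_land=80.956, impact vy=-4.141
  bounce: vy ← 0.47·4.141 = 1.946
Arc 4: start y=0.000, vy=1.946 → t=0.397, apex=0.193, x_land=86.385, impact vy=-1.946
  bounce: vy ← 0.47·1.946 = 0.915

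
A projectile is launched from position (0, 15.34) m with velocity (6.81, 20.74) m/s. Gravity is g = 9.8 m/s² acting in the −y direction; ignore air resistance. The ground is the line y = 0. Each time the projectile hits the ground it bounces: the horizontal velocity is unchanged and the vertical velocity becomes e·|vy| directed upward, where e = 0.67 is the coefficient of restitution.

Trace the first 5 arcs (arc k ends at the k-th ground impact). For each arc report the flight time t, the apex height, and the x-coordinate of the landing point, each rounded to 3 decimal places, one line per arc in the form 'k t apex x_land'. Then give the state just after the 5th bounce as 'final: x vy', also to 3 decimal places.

1 4.875 37.286 33.198
2 3.696 16.738 58.370
3 2.477 7.514 75.236
4 1.659 3.373 86.536
5 1.112 1.514 94.107
final: 94.107 3.650

Arc 1: start y=15.340, vy=20.740 → t=4.875, apex=37.286, x_land=33.198, impact vy=-27.034
  bounce: vy ← 0.67·27.034 = 18.112
Arc 2: start y=0.000, vy=18.112 → t=3.696, apex=16.738, x_land=58.370, impact vy=-18.112
  bounce: vy ← 0.67·18.112 = 12.135
Arc 3: start y=0.000, vy=12.135 → t=2.477, apex=7.514, x_land=75.236, impact vy=-12.135
  bounce: vy ← 0.67·12.135 = 8.131
Arc 4: start y=0.000, vy=8.131 → t=1.659, apex=3.373, x_land=86.536, impact vy=-8.131
  bounce: vy ← 0.67·8.131 = 5.448
Arc 5: start y=0.000, vy=5.448 → t=1.112, apex=1.514, x_land=94.107, impact vy=-5.448
  bounce: vy ← 0.67·5.448 = 3.650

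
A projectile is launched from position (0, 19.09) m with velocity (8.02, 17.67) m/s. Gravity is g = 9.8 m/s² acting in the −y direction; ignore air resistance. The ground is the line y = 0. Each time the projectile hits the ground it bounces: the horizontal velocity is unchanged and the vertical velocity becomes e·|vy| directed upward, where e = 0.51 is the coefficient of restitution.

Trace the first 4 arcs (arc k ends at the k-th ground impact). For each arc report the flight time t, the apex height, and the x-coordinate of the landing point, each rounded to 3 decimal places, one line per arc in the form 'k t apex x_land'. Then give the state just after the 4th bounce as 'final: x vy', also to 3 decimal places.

1 4.476 35.020 35.901
2 2.727 9.109 57.770
3 1.391 2.369 68.924
4 0.709 0.616 74.612
final: 74.612 1.772

Arc 1: start y=19.090, vy=17.670 → t=4.476, apex=35.020, x_land=35.901, impact vy=-26.199
  bounce: vy ← 0.51·26.199 = 13.362
Arc 2: start y=0.000, vy=13.362 → t=2.727, apex=9.109, x_land=57.770, impact vy=-13.362
  bounce: vy ← 0.51·13.362 = 6.814
Arc 3: start y=0.000, vy=6.814 → t=1.391, apex=2.369, x_land=68.924, impact vy=-6.814
  bounce: vy ← 0.51·6.814 = 3.475
Arc 4: start y=0.000, vy=3.475 → t=0.709, apex=0.616, x_land=74.612, impact vy=-3.475
  bounce: vy ← 0.51·3.475 = 1.772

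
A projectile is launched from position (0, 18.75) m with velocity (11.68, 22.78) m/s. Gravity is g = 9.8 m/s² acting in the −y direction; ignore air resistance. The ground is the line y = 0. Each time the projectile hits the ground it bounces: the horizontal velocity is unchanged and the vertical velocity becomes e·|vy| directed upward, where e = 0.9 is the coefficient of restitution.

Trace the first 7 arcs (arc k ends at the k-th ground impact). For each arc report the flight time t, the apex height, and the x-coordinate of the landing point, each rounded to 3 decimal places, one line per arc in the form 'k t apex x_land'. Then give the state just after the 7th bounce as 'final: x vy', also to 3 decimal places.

1 5.363 45.226 62.635
2 5.469 36.633 126.507
3 4.922 29.673 183.991
4 4.429 24.035 235.728
5 3.987 19.468 282.291
6 3.588 15.769 324.197
7 3.229 12.773 361.913
final: 361.913 14.240

Arc 1: start y=18.750, vy=22.780 → t=5.363, apex=45.226, x_land=62.635, impact vy=-29.773
  bounce: vy ← 0.9·29.773 = 26.796
Arc 2: start y=0.000, vy=26.796 → t=5.469, apex=36.633, x_land=126.507, impact vy=-26.796
  bounce: vy ← 0.9·26.796 = 24.116
Arc 3: start y=0.000, vy=24.116 → t=4.922, apex=29.673, x_land=183.991, impact vy=-24.116
  bounce: vy ← 0.9·24.116 = 21.704
Arc 4: start y=0.000, vy=21.704 → t=4.429, apex=24.035, x_land=235.728, impact vy=-21.704
  bounce: vy ← 0.9·21.704 = 19.534
Arc 5: start y=0.000, vy=19.534 → t=3.987, apex=19.468, x_land=282.291, impact vy=-19.534
  bounce: vy ← 0.9·19.534 = 17.581
Arc 6: start y=0.000, vy=17.581 → t=3.588, apex=15.769, x_land=324.197, impact vy=-17.581
  bounce: vy ← 0.9·17.581 = 15.823
Arc 7: start y=0.000, vy=15.823 → t=3.229, apex=12.773, x_land=361.913, impact vy=-15.823
  bounce: vy ← 0.9·15.823 = 14.240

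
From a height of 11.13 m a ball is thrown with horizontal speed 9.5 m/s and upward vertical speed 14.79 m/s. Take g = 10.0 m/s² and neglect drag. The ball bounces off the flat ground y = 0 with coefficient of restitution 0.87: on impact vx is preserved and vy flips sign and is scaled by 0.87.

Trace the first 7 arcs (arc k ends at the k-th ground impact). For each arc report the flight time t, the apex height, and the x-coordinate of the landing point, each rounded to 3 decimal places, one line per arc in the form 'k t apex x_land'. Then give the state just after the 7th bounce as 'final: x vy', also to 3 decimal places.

Arc 1: start y=11.130, vy=14.790 → t=3.580, apex=22.067, x_land=34.008, impact vy=-21.008
  bounce: vy ← 0.87·21.008 = 18.277
Arc 2: start y=0.000, vy=18.277 → t=3.655, apex=16.703, x_land=68.735, impact vy=-18.277
  bounce: vy ← 0.87·18.277 = 15.901
Arc 3: start y=0.000, vy=15.901 → t=3.180, apex=12.642, x_land=98.947, impact vy=-15.901
  bounce: vy ← 0.87·15.901 = 13.834
Arc 4: start y=0.000, vy=13.834 → t=2.767, apex=9.569, x_land=125.231, impact vy=-13.834
  bounce: vy ← 0.87·13.834 = 12.036
Arc 5: start y=0.000, vy=12.036 → t=2.407, apex=7.243, x_land=148.099, impact vy=-12.036
  bounce: vy ← 0.87·12.036 = 10.471
Arc 6: start y=0.000, vy=10.471 → t=2.094, apex=5.482, x_land=167.994, impact vy=-10.471
  bounce: vy ← 0.87·10.471 = 9.110
Arc 7: start y=0.000, vy=9.110 → t=1.822, apex=4.149, x_land=185.302, impact vy=-9.110
  bounce: vy ← 0.87·9.110 = 7.925

1 3.580 22.067 34.008
2 3.655 16.703 68.735
3 3.180 12.642 98.947
4 2.767 9.569 125.231
5 2.407 7.243 148.099
6 2.094 5.482 167.994
7 1.822 4.149 185.302
final: 185.302 7.925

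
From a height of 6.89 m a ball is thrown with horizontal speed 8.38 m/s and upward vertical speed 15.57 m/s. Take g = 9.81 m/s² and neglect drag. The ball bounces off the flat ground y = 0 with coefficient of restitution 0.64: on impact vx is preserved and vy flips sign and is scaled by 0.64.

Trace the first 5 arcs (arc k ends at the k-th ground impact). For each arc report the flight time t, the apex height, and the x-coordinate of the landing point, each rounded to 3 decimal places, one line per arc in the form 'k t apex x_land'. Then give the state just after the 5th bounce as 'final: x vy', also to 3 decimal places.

Arc 1: start y=6.890, vy=15.570 → t=3.568, apex=19.246, x_land=29.900, impact vy=-19.432
  bounce: vy ← 0.64·19.432 = 12.437
Arc 2: start y=0.000, vy=12.437 → t=2.535, apex=7.883, x_land=51.147, impact vy=-12.437
  bounce: vy ← 0.64·12.437 = 7.959
Arc 3: start y=0.000, vy=7.959 → t=1.623, apex=3.229, x_land=64.746, impact vy=-7.959
  bounce: vy ← 0.64·7.959 = 5.094
Arc 4: start y=0.000, vy=5.094 → t=1.039, apex=1.323, x_land=73.448, impact vy=-5.094
  bounce: vy ← 0.64·5.094 = 3.260
Arc 5: start y=0.000, vy=3.260 → t=0.665, apex=0.542, x_land=79.018, impact vy=-3.260
  bounce: vy ← 0.64·3.260 = 2.087

1 3.568 19.246 29.900
2 2.535 7.883 51.147
3 1.623 3.229 64.746
4 1.039 1.323 73.448
5 0.665 0.542 79.018
final: 79.018 2.087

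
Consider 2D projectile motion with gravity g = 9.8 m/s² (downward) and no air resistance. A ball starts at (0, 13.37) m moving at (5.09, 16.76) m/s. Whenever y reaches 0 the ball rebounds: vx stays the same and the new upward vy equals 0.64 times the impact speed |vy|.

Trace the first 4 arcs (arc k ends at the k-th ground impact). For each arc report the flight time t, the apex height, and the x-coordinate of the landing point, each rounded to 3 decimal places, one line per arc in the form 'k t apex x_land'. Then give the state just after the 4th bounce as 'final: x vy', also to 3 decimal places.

Arc 1: start y=13.370, vy=16.760 → t=4.088, apex=27.702, x_land=20.807, impact vy=-23.301
  bounce: vy ← 0.64·23.301 = 14.913
Arc 2: start y=0.000, vy=14.913 → t=3.043, apex=11.347, x_land=36.298, impact vy=-14.913
  bounce: vy ← 0.64·14.913 = 9.544
Arc 3: start y=0.000, vy=9.544 → t=1.948, apex=4.648, x_land=46.213, impact vy=-9.544
  bounce: vy ← 0.64·9.544 = 6.108
Arc 4: start y=0.000, vy=6.108 → t=1.247, apex=1.904, x_land=52.558, impact vy=-6.108
  bounce: vy ← 0.64·6.108 = 3.909

1 4.088 27.702 20.807
2 3.043 11.347 36.298
3 1.948 4.648 46.213
4 1.247 1.904 52.558
final: 52.558 3.909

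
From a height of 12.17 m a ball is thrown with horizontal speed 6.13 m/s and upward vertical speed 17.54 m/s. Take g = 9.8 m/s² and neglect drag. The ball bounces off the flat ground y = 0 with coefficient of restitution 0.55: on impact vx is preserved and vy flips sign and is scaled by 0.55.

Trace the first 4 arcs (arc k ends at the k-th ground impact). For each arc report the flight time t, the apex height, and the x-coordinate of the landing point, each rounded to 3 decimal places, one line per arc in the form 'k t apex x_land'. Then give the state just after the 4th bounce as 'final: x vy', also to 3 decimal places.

Arc 1: start y=12.170, vy=17.540 → t=4.175, apex=27.867, x_land=25.590, impact vy=-23.371
  bounce: vy ← 0.55·23.371 = 12.854
Arc 2: start y=0.000, vy=12.854 → t=2.623, apex=8.430, x_land=41.670, impact vy=-12.854
  bounce: vy ← 0.55·12.854 = 7.070
Arc 3: start y=0.000, vy=7.070 → t=1.443, apex=2.550, x_land=50.515, impact vy=-7.070
  bounce: vy ← 0.55·7.070 = 3.888
Arc 4: start y=0.000, vy=3.888 → t=0.794, apex=0.771, x_land=55.379, impact vy=-3.888
  bounce: vy ← 0.55·3.888 = 2.139

1 4.175 27.867 25.590
2 2.623 8.430 41.670
3 1.443 2.550 50.515
4 0.794 0.771 55.379
final: 55.379 2.139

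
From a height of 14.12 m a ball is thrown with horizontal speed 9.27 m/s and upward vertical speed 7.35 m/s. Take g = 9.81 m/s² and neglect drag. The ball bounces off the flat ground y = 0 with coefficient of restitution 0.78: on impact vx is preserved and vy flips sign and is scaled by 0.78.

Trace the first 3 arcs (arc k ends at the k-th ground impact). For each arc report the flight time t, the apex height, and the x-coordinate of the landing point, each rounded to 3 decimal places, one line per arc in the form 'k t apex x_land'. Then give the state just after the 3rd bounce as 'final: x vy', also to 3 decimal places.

Arc 1: start y=14.120, vy=7.350 → t=2.604, apex=16.873, x_land=24.139, impact vy=-18.195
  bounce: vy ← 0.78·18.195 = 14.192
Arc 2: start y=0.000, vy=14.192 → t=2.893, apex=10.266, x_land=50.961, impact vy=-14.192
  bounce: vy ← 0.78·14.192 = 11.070
Arc 3: start y=0.000, vy=11.070 → t=2.257, apex=6.246, x_land=71.881, impact vy=-11.070
  bounce: vy ← 0.78·11.070 = 8.634

1 2.604 16.873 24.139
2 2.893 10.266 50.961
3 2.257 6.246 71.881
final: 71.881 8.634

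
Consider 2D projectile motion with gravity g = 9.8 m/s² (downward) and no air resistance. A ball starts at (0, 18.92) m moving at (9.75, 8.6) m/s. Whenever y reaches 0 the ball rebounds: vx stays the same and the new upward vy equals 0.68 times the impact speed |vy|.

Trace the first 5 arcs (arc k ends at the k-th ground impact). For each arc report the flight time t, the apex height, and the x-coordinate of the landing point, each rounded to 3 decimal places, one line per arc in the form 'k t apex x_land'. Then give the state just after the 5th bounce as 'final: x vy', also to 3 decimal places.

Arc 1: start y=18.920, vy=8.600 → t=3.030, apex=22.693, x_land=29.539, impact vy=-21.090
  bounce: vy ← 0.68·21.090 = 14.341
Arc 2: start y=0.000, vy=14.341 → t=2.927, apex=10.493, x_land=58.075, impact vy=-14.341
  bounce: vy ← 0.68·14.341 = 9.752
Arc 3: start y=0.000, vy=9.752 → t=1.990, apex=4.852, x_land=77.479, impact vy=-9.752
  bounce: vy ← 0.68·9.752 = 6.631
Arc 4: start y=0.000, vy=6.631 → t=1.353, apex=2.244, x_land=90.675, impact vy=-6.631
  bounce: vy ← 0.68·6.631 = 4.509
Arc 5: start y=0.000, vy=4.509 → t=0.920, apex=1.037, x_land=99.647, impact vy=-4.509
  bounce: vy ← 0.68·4.509 = 3.066

1 3.030 22.693 29.539
2 2.927 10.493 58.075
3 1.990 4.852 77.479
4 1.353 2.244 90.675
5 0.920 1.037 99.647
final: 99.647 3.066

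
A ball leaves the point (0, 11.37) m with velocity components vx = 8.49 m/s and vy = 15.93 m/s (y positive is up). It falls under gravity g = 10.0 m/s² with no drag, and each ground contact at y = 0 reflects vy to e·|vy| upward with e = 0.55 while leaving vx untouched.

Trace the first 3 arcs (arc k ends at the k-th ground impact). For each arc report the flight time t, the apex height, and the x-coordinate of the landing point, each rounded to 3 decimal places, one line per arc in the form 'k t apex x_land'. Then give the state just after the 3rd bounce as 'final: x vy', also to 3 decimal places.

1 3.787 24.058 32.148
2 2.413 7.278 52.633
3 1.327 2.201 63.900
final: 63.900 3.650

Arc 1: start y=11.370, vy=15.930 → t=3.787, apex=24.058, x_land=32.148, impact vy=-21.935
  bounce: vy ← 0.55·21.935 = 12.065
Arc 2: start y=0.000, vy=12.065 → t=2.413, apex=7.278, x_land=52.633, impact vy=-12.065
  bounce: vy ← 0.55·12.065 = 6.635
Arc 3: start y=0.000, vy=6.635 → t=1.327, apex=2.201, x_land=63.900, impact vy=-6.635
  bounce: vy ← 0.55·6.635 = 3.650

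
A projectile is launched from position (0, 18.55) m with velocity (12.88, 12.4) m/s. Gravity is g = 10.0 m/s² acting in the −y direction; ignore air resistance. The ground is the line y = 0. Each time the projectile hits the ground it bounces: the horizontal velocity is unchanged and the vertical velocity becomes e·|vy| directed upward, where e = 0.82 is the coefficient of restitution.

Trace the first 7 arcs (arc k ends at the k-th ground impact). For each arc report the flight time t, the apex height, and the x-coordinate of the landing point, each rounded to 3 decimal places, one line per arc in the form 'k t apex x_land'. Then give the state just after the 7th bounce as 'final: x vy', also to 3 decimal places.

1 3.531 26.238 45.476
2 3.757 17.642 93.865
3 3.081 11.863 133.543
4 2.526 7.977 166.079
5 2.071 5.363 192.759
6 1.699 3.606 214.636
7 1.393 2.425 232.576
final: 232.576 5.711

Arc 1: start y=18.550, vy=12.400 → t=3.531, apex=26.238, x_land=45.476, impact vy=-22.908
  bounce: vy ← 0.82·22.908 = 18.784
Arc 2: start y=0.000, vy=18.784 → t=3.757, apex=17.642, x_land=93.865, impact vy=-18.784
  bounce: vy ← 0.82·18.784 = 15.403
Arc 3: start y=0.000, vy=15.403 → t=3.081, apex=11.863, x_land=133.543, impact vy=-15.403
  bounce: vy ← 0.82·15.403 = 12.631
Arc 4: start y=0.000, vy=12.631 → t=2.526, apex=7.977, x_land=166.079, impact vy=-12.631
  bounce: vy ← 0.82·12.631 = 10.357
Arc 5: start y=0.000, vy=10.357 → t=2.071, apex=5.363, x_land=192.759, impact vy=-10.357
  bounce: vy ← 0.82·10.357 = 8.493
Arc 6: start y=0.000, vy=8.493 → t=1.699, apex=3.606, x_land=214.636, impact vy=-8.493
  bounce: vy ← 0.82·8.493 = 6.964
Arc 7: start y=0.000, vy=6.964 → t=1.393, apex=2.425, x_land=232.576, impact vy=-6.964
  bounce: vy ← 0.82·6.964 = 5.711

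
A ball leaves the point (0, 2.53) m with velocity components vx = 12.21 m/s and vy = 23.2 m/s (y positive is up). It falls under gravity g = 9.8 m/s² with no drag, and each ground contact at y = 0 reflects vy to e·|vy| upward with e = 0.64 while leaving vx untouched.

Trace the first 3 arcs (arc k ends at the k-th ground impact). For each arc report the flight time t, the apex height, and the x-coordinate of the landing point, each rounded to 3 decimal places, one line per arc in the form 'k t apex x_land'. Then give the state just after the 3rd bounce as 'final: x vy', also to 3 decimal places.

1 4.841 29.991 59.113
2 3.167 12.284 97.778
3 2.027 5.032 122.524
final: 122.524 6.356

Arc 1: start y=2.530, vy=23.200 → t=4.841, apex=29.991, x_land=59.113, impact vy=-24.245
  bounce: vy ← 0.64·24.245 = 15.517
Arc 2: start y=0.000, vy=15.517 → t=3.167, apex=12.284, x_land=97.778, impact vy=-15.517
  bounce: vy ← 0.64·15.517 = 9.931
Arc 3: start y=0.000, vy=9.931 → t=2.027, apex=5.032, x_land=122.524, impact vy=-9.931
  bounce: vy ← 0.64·9.931 = 6.356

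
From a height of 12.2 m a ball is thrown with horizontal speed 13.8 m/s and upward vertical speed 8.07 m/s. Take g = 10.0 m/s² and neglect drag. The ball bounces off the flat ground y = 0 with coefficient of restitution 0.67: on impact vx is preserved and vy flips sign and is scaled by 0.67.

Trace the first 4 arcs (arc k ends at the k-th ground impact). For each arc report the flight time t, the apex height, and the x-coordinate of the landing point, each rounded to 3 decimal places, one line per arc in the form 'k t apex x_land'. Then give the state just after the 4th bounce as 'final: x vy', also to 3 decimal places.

1 2.565 15.456 35.400
2 2.356 6.938 67.912
3 1.579 3.115 89.696
4 1.058 1.398 104.291
final: 104.291 3.543

Arc 1: start y=12.200, vy=8.070 → t=2.565, apex=15.456, x_land=35.400, impact vy=-17.582
  bounce: vy ← 0.67·17.582 = 11.780
Arc 2: start y=0.000, vy=11.780 → t=2.356, apex=6.938, x_land=67.912, impact vy=-11.780
  bounce: vy ← 0.67·11.780 = 7.893
Arc 3: start y=0.000, vy=7.893 → t=1.579, apex=3.115, x_land=89.696, impact vy=-7.893
  bounce: vy ← 0.67·7.893 = 5.288
Arc 4: start y=0.000, vy=5.288 → t=1.058, apex=1.398, x_land=104.291, impact vy=-5.288
  bounce: vy ← 0.67·5.288 = 3.543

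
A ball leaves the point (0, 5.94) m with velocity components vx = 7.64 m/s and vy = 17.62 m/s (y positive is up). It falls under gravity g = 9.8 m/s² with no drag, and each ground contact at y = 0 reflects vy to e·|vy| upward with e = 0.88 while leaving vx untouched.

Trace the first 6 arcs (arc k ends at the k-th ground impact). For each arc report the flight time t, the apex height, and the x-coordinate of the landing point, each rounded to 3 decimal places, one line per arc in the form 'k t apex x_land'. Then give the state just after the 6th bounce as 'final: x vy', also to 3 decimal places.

Arc 1: start y=5.940, vy=17.620 → t=3.906, apex=21.780, x_land=29.844, impact vy=-20.661
  bounce: vy ← 0.88·20.661 = 18.182
Arc 2: start y=0.000, vy=18.182 → t=3.711, apex=16.866, x_land=58.193, impact vy=-18.182
  bounce: vy ← 0.88·18.182 = 16.000
Arc 3: start y=0.000, vy=16.000 → t=3.265, apex=13.061, x_land=83.140, impact vy=-16.000
  bounce: vy ← 0.88·16.000 = 14.080
Arc 4: start y=0.000, vy=14.080 → t=2.873, apex=10.115, x_land=105.093, impact vy=-14.080
  bounce: vy ← 0.88·14.080 = 12.390
Arc 5: start y=0.000, vy=12.390 → t=2.529, apex=7.833, x_land=124.412, impact vy=-12.390
  bounce: vy ← 0.88·12.390 = 10.904
Arc 6: start y=0.000, vy=10.904 → t=2.225, apex=6.066, x_land=141.413, impact vy=-10.904
  bounce: vy ← 0.88·10.904 = 9.595

1 3.906 21.780 29.844
2 3.711 16.866 58.193
3 3.265 13.061 83.140
4 2.873 10.115 105.093
5 2.529 7.833 124.412
6 2.225 6.066 141.413
final: 141.413 9.595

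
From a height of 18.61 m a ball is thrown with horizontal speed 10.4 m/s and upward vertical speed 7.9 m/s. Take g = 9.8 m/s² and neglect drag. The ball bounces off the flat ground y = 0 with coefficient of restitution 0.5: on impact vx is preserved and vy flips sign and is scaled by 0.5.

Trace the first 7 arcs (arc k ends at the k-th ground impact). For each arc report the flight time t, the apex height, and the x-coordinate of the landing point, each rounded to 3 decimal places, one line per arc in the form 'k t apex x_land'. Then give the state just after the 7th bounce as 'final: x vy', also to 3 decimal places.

1 2.915 21.794 30.317
2 2.109 5.449 52.250
3 1.054 1.362 63.217
4 0.527 0.341 68.700
5 0.264 0.085 71.442
6 0.132 0.021 72.813
7 0.066 0.005 73.498
final: 73.498 0.161

Arc 1: start y=18.610, vy=7.900 → t=2.915, apex=21.794, x_land=30.317, impact vy=-20.668
  bounce: vy ← 0.5·20.668 = 10.334
Arc 2: start y=0.000, vy=10.334 → t=2.109, apex=5.449, x_land=52.250, impact vy=-10.334
  bounce: vy ← 0.5·10.334 = 5.167
Arc 3: start y=0.000, vy=5.167 → t=1.054, apex=1.362, x_land=63.217, impact vy=-5.167
  bounce: vy ← 0.5·5.167 = 2.583
Arc 4: start y=0.000, vy=2.583 → t=0.527, apex=0.341, x_land=68.700, impact vy=-2.583
  bounce: vy ← 0.5·2.583 = 1.292
Arc 5: start y=0.000, vy=1.292 → t=0.264, apex=0.085, x_land=71.442, impact vy=-1.292
  bounce: vy ← 0.5·1.292 = 0.646
Arc 6: start y=0.000, vy=0.646 → t=0.132, apex=0.021, x_land=72.813, impact vy=-0.646
  bounce: vy ← 0.5·0.646 = 0.323
Arc 7: start y=0.000, vy=0.323 → t=0.066, apex=0.005, x_land=73.498, impact vy=-0.323
  bounce: vy ← 0.5·0.323 = 0.161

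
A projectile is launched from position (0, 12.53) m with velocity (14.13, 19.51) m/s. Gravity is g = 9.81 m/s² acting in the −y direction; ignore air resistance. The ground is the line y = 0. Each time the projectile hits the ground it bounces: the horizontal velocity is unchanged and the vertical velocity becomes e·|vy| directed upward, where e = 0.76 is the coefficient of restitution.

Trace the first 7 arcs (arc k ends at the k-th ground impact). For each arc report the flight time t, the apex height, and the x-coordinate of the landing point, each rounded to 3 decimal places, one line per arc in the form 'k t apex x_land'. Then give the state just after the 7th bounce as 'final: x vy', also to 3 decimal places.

1 4.540 31.931 64.153
2 3.878 18.443 118.952
3 2.947 10.653 160.599
4 2.240 6.153 192.251
5 1.702 3.554 216.306
6 1.294 2.053 234.588
7 0.983 1.186 248.482
final: 248.482 3.666

Arc 1: start y=12.530, vy=19.510 → t=4.540, apex=31.931, x_land=64.153, impact vy=-25.030
  bounce: vy ← 0.76·25.030 = 19.022
Arc 2: start y=0.000, vy=19.022 → t=3.878, apex=18.443, x_land=118.952, impact vy=-19.022
  bounce: vy ← 0.76·19.022 = 14.457
Arc 3: start y=0.000, vy=14.457 → t=2.947, apex=10.653, x_land=160.599, impact vy=-14.457
  bounce: vy ← 0.76·14.457 = 10.987
Arc 4: start y=0.000, vy=10.987 → t=2.240, apex=6.153, x_land=192.251, impact vy=-10.987
  bounce: vy ← 0.76·10.987 = 8.350
Arc 5: start y=0.000, vy=8.350 → t=1.702, apex=3.554, x_land=216.306, impact vy=-8.350
  bounce: vy ← 0.76·8.350 = 6.346
Arc 6: start y=0.000, vy=6.346 → t=1.294, apex=2.053, x_land=234.588, impact vy=-6.346
  bounce: vy ← 0.76·6.346 = 4.823
Arc 7: start y=0.000, vy=4.823 → t=0.983, apex=1.186, x_land=248.482, impact vy=-4.823
  bounce: vy ← 0.76·4.823 = 3.666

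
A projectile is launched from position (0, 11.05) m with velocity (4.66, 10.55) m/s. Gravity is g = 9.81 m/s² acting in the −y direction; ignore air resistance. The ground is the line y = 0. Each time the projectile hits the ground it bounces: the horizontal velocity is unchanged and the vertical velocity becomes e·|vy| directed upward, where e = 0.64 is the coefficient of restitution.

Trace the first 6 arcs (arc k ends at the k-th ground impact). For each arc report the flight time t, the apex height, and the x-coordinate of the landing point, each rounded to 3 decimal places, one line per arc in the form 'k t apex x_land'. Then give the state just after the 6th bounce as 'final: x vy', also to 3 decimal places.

Arc 1: start y=11.050, vy=10.550 → t=2.922, apex=16.723, x_land=13.616, impact vy=-18.114
  bounce: vy ← 0.64·18.114 = 11.593
Arc 2: start y=0.000, vy=11.593 → t=2.363, apex=6.850, x_land=24.630, impact vy=-11.593
  bounce: vy ← 0.64·11.593 = 7.419
Arc 3: start y=0.000, vy=7.419 → t=1.513, apex=2.806, x_land=31.678, impact vy=-7.419
  bounce: vy ← 0.64·7.419 = 4.748
Arc 4: start y=0.000, vy=4.748 → t=0.968, apex=1.149, x_land=36.190, impact vy=-4.748
  bounce: vy ← 0.64·4.748 = 3.039
Arc 5: start y=0.000, vy=3.039 → t=0.620, apex=0.471, x_land=39.077, impact vy=-3.039
  bounce: vy ← 0.64·3.039 = 1.945
Arc 6: start y=0.000, vy=1.945 → t=0.397, apex=0.193, x_land=40.925, impact vy=-1.945
  bounce: vy ← 0.64·1.945 = 1.245

1 2.922 16.723 13.616
2 2.363 6.850 24.630
3 1.513 2.806 31.678
4 0.968 1.149 36.190
5 0.620 0.471 39.077
6 0.397 0.193 40.925
final: 40.925 1.245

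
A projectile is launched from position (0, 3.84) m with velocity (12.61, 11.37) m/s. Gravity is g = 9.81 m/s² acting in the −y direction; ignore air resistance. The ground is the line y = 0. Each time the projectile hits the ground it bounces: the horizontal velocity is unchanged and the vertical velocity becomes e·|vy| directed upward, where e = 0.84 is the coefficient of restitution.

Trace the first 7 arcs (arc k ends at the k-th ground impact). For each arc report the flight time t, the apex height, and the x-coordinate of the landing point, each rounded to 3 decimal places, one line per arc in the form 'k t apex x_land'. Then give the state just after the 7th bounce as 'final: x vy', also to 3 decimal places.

1 2.617 10.429 33.003
2 2.450 7.359 63.893
3 2.058 5.192 89.841
4 1.729 3.664 111.638
5 1.452 2.585 129.947
6 1.220 1.824 145.326
7 1.024 1.287 158.245
final: 158.245 4.221

Arc 1: start y=3.840, vy=11.370 → t=2.617, apex=10.429, x_land=33.003, impact vy=-14.304
  bounce: vy ← 0.84·14.304 = 12.016
Arc 2: start y=0.000, vy=12.016 → t=2.450, apex=7.359, x_land=63.893, impact vy=-12.016
  bounce: vy ← 0.84·12.016 = 10.093
Arc 3: start y=0.000, vy=10.093 → t=2.058, apex=5.192, x_land=89.841, impact vy=-10.093
  bounce: vy ← 0.84·10.093 = 8.478
Arc 4: start y=0.000, vy=8.478 → t=1.729, apex=3.664, x_land=111.638, impact vy=-8.478
  bounce: vy ← 0.84·8.478 = 7.122
Arc 5: start y=0.000, vy=7.122 → t=1.452, apex=2.585, x_land=129.947, impact vy=-7.122
  bounce: vy ← 0.84·7.122 = 5.982
Arc 6: start y=0.000, vy=5.982 → t=1.220, apex=1.824, x_land=145.326, impact vy=-5.982
  bounce: vy ← 0.84·5.982 = 5.025
Arc 7: start y=0.000, vy=5.025 → t=1.024, apex=1.287, x_land=158.245, impact vy=-5.025
  bounce: vy ← 0.84·5.025 = 4.221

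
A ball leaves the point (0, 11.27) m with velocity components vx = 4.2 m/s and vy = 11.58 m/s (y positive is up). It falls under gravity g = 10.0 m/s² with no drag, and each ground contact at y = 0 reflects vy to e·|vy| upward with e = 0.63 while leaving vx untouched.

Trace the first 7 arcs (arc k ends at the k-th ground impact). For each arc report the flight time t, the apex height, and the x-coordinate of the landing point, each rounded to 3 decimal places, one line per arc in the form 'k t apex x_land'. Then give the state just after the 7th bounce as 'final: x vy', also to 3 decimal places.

1 3.054 17.975 12.827
2 2.389 7.134 22.861
3 1.505 2.832 29.182
4 0.948 1.124 33.165
5 0.597 0.446 35.673
6 0.376 0.177 37.254
7 0.237 0.070 38.250
final: 38.250 0.747

Arc 1: start y=11.270, vy=11.580 → t=3.054, apex=17.975, x_land=12.827, impact vy=-18.960
  bounce: vy ← 0.63·18.960 = 11.945
Arc 2: start y=0.000, vy=11.945 → t=2.389, apex=7.134, x_land=22.861, impact vy=-11.945
  bounce: vy ← 0.63·11.945 = 7.525
Arc 3: start y=0.000, vy=7.525 → t=1.505, apex=2.832, x_land=29.182, impact vy=-7.525
  bounce: vy ← 0.63·7.525 = 4.741
Arc 4: start y=0.000, vy=4.741 → t=0.948, apex=1.124, x_land=33.165, impact vy=-4.741
  bounce: vy ← 0.63·4.741 = 2.987
Arc 5: start y=0.000, vy=2.987 → t=0.597, apex=0.446, x_land=35.673, impact vy=-2.987
  bounce: vy ← 0.63·2.987 = 1.882
Arc 6: start y=0.000, vy=1.882 → t=0.376, apex=0.177, x_land=37.254, impact vy=-1.882
  bounce: vy ← 0.63·1.882 = 1.185
Arc 7: start y=0.000, vy=1.185 → t=0.237, apex=0.070, x_land=38.250, impact vy=-1.185
  bounce: vy ← 0.63·1.185 = 0.747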